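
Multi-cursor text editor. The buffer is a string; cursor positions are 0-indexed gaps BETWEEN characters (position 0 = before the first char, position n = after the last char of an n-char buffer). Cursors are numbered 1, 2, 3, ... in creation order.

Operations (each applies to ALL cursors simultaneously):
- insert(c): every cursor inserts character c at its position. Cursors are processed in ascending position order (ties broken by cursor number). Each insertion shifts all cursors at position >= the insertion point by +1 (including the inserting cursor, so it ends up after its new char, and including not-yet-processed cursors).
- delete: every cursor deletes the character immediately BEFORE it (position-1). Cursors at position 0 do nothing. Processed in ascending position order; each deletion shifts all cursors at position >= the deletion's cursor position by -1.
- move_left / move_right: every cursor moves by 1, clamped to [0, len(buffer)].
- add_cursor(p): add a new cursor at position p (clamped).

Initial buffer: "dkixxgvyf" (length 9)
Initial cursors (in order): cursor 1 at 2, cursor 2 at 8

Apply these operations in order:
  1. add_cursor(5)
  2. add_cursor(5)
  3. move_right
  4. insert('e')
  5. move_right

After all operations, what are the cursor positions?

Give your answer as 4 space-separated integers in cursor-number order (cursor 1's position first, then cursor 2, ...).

After op 1 (add_cursor(5)): buffer="dkixxgvyf" (len 9), cursors c1@2 c3@5 c2@8, authorship .........
After op 2 (add_cursor(5)): buffer="dkixxgvyf" (len 9), cursors c1@2 c3@5 c4@5 c2@8, authorship .........
After op 3 (move_right): buffer="dkixxgvyf" (len 9), cursors c1@3 c3@6 c4@6 c2@9, authorship .........
After op 4 (insert('e')): buffer="dkiexxgeevyfe" (len 13), cursors c1@4 c3@9 c4@9 c2@13, authorship ...1...34...2
After op 5 (move_right): buffer="dkiexxgeevyfe" (len 13), cursors c1@5 c3@10 c4@10 c2@13, authorship ...1...34...2

Answer: 5 13 10 10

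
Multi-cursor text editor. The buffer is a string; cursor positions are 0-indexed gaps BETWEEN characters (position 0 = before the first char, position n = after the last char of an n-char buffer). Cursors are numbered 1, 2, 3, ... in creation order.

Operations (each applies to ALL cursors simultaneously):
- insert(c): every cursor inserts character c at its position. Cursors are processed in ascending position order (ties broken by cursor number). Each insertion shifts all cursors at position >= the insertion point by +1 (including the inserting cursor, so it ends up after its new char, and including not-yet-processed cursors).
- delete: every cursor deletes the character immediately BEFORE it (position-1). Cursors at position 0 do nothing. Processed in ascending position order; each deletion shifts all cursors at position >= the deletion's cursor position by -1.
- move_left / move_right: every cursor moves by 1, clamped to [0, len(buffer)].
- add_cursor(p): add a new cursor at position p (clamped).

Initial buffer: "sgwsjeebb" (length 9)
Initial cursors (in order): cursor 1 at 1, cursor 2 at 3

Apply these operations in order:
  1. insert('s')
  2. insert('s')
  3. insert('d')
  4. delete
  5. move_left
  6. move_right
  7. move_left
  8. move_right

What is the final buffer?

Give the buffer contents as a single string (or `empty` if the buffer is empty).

Answer: sssgwsssjeebb

Derivation:
After op 1 (insert('s')): buffer="ssgwssjeebb" (len 11), cursors c1@2 c2@5, authorship .1..2......
After op 2 (insert('s')): buffer="sssgwsssjeebb" (len 13), cursors c1@3 c2@7, authorship .11..22......
After op 3 (insert('d')): buffer="sssdgwssdsjeebb" (len 15), cursors c1@4 c2@9, authorship .111..222......
After op 4 (delete): buffer="sssgwsssjeebb" (len 13), cursors c1@3 c2@7, authorship .11..22......
After op 5 (move_left): buffer="sssgwsssjeebb" (len 13), cursors c1@2 c2@6, authorship .11..22......
After op 6 (move_right): buffer="sssgwsssjeebb" (len 13), cursors c1@3 c2@7, authorship .11..22......
After op 7 (move_left): buffer="sssgwsssjeebb" (len 13), cursors c1@2 c2@6, authorship .11..22......
After op 8 (move_right): buffer="sssgwsssjeebb" (len 13), cursors c1@3 c2@7, authorship .11..22......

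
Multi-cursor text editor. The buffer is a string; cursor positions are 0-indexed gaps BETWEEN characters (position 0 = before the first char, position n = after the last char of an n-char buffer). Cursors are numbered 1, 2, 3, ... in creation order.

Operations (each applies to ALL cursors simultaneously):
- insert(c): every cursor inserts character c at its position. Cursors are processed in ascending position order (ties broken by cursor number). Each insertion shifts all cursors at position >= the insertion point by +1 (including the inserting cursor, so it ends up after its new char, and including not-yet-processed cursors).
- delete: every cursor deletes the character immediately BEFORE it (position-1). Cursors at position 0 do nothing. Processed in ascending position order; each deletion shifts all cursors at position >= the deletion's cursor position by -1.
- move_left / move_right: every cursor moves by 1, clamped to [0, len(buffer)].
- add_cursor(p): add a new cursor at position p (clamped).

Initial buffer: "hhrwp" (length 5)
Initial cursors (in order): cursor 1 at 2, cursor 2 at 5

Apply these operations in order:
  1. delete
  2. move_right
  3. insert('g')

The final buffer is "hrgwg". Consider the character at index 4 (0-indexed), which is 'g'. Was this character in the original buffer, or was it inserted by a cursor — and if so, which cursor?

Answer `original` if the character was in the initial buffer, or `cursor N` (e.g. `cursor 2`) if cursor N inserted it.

After op 1 (delete): buffer="hrw" (len 3), cursors c1@1 c2@3, authorship ...
After op 2 (move_right): buffer="hrw" (len 3), cursors c1@2 c2@3, authorship ...
After op 3 (insert('g')): buffer="hrgwg" (len 5), cursors c1@3 c2@5, authorship ..1.2
Authorship (.=original, N=cursor N): . . 1 . 2
Index 4: author = 2

Answer: cursor 2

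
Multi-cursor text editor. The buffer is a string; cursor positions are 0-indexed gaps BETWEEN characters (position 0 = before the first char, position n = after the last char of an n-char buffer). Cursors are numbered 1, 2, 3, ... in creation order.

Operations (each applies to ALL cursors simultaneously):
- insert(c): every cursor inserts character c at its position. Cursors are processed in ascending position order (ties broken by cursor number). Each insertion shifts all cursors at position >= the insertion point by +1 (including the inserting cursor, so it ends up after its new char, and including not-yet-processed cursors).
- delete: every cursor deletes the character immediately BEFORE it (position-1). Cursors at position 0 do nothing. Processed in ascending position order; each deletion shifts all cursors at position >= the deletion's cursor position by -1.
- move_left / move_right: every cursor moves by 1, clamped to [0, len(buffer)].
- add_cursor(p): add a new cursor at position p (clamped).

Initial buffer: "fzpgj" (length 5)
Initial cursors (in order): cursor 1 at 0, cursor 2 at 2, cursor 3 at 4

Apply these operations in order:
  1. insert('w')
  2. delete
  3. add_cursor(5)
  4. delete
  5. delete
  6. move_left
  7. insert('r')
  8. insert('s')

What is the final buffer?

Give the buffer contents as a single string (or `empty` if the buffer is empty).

Answer: rrrrssss

Derivation:
After op 1 (insert('w')): buffer="wfzwpgwj" (len 8), cursors c1@1 c2@4 c3@7, authorship 1..2..3.
After op 2 (delete): buffer="fzpgj" (len 5), cursors c1@0 c2@2 c3@4, authorship .....
After op 3 (add_cursor(5)): buffer="fzpgj" (len 5), cursors c1@0 c2@2 c3@4 c4@5, authorship .....
After op 4 (delete): buffer="fp" (len 2), cursors c1@0 c2@1 c3@2 c4@2, authorship ..
After op 5 (delete): buffer="" (len 0), cursors c1@0 c2@0 c3@0 c4@0, authorship 
After op 6 (move_left): buffer="" (len 0), cursors c1@0 c2@0 c3@0 c4@0, authorship 
After op 7 (insert('r')): buffer="rrrr" (len 4), cursors c1@4 c2@4 c3@4 c4@4, authorship 1234
After op 8 (insert('s')): buffer="rrrrssss" (len 8), cursors c1@8 c2@8 c3@8 c4@8, authorship 12341234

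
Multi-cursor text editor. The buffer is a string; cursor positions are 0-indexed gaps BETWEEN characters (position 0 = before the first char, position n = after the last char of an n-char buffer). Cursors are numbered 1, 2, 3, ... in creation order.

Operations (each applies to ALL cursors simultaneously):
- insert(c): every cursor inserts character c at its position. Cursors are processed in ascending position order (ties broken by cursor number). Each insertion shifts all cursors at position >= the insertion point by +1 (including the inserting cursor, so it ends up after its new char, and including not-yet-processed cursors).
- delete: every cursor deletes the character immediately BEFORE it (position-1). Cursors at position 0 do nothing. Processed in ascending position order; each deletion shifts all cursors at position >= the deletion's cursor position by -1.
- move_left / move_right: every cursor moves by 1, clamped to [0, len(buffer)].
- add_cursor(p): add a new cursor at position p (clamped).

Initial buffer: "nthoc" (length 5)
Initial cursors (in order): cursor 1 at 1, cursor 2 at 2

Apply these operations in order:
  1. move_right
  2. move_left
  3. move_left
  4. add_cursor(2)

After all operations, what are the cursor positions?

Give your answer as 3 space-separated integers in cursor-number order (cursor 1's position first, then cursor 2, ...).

Answer: 0 1 2

Derivation:
After op 1 (move_right): buffer="nthoc" (len 5), cursors c1@2 c2@3, authorship .....
After op 2 (move_left): buffer="nthoc" (len 5), cursors c1@1 c2@2, authorship .....
After op 3 (move_left): buffer="nthoc" (len 5), cursors c1@0 c2@1, authorship .....
After op 4 (add_cursor(2)): buffer="nthoc" (len 5), cursors c1@0 c2@1 c3@2, authorship .....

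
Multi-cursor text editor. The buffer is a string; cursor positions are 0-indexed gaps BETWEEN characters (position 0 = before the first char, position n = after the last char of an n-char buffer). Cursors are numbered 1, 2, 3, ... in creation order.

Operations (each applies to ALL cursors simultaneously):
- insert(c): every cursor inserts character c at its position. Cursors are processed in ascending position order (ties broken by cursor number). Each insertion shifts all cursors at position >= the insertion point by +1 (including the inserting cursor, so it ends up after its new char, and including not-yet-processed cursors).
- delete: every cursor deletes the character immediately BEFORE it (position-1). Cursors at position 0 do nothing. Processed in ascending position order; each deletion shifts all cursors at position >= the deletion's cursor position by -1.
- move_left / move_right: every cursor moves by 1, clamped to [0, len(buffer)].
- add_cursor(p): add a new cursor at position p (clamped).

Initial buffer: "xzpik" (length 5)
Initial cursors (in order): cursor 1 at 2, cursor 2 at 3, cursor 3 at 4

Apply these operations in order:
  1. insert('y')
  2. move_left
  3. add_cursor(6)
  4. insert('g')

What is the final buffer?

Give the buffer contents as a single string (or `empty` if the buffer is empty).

After op 1 (insert('y')): buffer="xzypyiyk" (len 8), cursors c1@3 c2@5 c3@7, authorship ..1.2.3.
After op 2 (move_left): buffer="xzypyiyk" (len 8), cursors c1@2 c2@4 c3@6, authorship ..1.2.3.
After op 3 (add_cursor(6)): buffer="xzypyiyk" (len 8), cursors c1@2 c2@4 c3@6 c4@6, authorship ..1.2.3.
After op 4 (insert('g')): buffer="xzgypgyiggyk" (len 12), cursors c1@3 c2@6 c3@10 c4@10, authorship ..11.22.343.

Answer: xzgypgyiggyk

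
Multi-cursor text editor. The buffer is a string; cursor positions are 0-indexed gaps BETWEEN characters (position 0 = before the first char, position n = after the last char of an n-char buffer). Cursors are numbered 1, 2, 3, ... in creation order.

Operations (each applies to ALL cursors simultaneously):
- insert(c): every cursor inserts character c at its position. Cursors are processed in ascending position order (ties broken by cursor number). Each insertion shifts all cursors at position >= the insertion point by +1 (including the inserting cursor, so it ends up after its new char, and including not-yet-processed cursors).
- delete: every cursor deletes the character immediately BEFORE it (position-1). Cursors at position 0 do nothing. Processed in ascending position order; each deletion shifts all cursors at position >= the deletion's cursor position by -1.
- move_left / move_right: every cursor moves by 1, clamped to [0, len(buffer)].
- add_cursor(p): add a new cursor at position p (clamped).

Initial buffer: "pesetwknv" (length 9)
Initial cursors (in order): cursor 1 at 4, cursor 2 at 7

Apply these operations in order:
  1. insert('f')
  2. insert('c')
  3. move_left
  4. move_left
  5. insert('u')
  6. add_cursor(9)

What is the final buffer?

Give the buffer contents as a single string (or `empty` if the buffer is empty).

Answer: peseufctwkufcnv

Derivation:
After op 1 (insert('f')): buffer="peseftwkfnv" (len 11), cursors c1@5 c2@9, authorship ....1...2..
After op 2 (insert('c')): buffer="pesefctwkfcnv" (len 13), cursors c1@6 c2@11, authorship ....11...22..
After op 3 (move_left): buffer="pesefctwkfcnv" (len 13), cursors c1@5 c2@10, authorship ....11...22..
After op 4 (move_left): buffer="pesefctwkfcnv" (len 13), cursors c1@4 c2@9, authorship ....11...22..
After op 5 (insert('u')): buffer="peseufctwkufcnv" (len 15), cursors c1@5 c2@11, authorship ....111...222..
After op 6 (add_cursor(9)): buffer="peseufctwkufcnv" (len 15), cursors c1@5 c3@9 c2@11, authorship ....111...222..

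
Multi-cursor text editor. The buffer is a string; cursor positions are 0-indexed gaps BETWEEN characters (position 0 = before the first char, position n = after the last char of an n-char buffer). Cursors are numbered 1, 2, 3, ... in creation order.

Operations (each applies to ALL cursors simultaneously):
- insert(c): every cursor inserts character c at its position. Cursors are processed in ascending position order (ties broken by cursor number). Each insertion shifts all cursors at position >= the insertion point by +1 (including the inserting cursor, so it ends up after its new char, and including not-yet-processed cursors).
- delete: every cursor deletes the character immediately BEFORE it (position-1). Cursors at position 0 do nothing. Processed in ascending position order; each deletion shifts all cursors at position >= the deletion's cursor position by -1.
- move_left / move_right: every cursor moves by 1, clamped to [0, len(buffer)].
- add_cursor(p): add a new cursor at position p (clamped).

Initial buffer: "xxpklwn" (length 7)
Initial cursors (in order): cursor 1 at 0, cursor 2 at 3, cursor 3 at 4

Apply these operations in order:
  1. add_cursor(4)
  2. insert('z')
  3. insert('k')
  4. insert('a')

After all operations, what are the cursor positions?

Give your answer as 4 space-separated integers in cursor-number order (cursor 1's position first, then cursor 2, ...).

Answer: 3 9 16 16

Derivation:
After op 1 (add_cursor(4)): buffer="xxpklwn" (len 7), cursors c1@0 c2@3 c3@4 c4@4, authorship .......
After op 2 (insert('z')): buffer="zxxpzkzzlwn" (len 11), cursors c1@1 c2@5 c3@8 c4@8, authorship 1...2.34...
After op 3 (insert('k')): buffer="zkxxpzkkzzkklwn" (len 15), cursors c1@2 c2@7 c3@12 c4@12, authorship 11...22.3434...
After op 4 (insert('a')): buffer="zkaxxpzkakzzkkaalwn" (len 19), cursors c1@3 c2@9 c3@16 c4@16, authorship 111...222.343434...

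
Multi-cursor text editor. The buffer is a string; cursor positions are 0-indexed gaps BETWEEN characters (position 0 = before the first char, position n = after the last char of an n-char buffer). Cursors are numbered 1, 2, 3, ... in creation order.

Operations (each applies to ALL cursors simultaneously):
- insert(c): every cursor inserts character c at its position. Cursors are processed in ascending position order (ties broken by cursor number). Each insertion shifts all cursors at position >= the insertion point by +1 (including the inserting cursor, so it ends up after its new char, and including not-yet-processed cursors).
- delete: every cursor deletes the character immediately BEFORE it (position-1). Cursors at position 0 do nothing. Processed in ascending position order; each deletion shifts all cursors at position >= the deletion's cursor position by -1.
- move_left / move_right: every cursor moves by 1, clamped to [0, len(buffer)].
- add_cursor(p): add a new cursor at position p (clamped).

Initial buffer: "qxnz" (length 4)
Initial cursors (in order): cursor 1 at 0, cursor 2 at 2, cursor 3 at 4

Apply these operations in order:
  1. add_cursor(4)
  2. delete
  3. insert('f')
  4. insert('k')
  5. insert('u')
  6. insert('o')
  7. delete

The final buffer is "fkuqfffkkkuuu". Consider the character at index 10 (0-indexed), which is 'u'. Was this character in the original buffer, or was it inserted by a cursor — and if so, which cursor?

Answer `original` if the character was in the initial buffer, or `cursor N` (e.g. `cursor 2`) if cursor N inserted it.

After op 1 (add_cursor(4)): buffer="qxnz" (len 4), cursors c1@0 c2@2 c3@4 c4@4, authorship ....
After op 2 (delete): buffer="q" (len 1), cursors c1@0 c2@1 c3@1 c4@1, authorship .
After op 3 (insert('f')): buffer="fqfff" (len 5), cursors c1@1 c2@5 c3@5 c4@5, authorship 1.234
After op 4 (insert('k')): buffer="fkqfffkkk" (len 9), cursors c1@2 c2@9 c3@9 c4@9, authorship 11.234234
After op 5 (insert('u')): buffer="fkuqfffkkkuuu" (len 13), cursors c1@3 c2@13 c3@13 c4@13, authorship 111.234234234
After op 6 (insert('o')): buffer="fkuoqfffkkkuuuooo" (len 17), cursors c1@4 c2@17 c3@17 c4@17, authorship 1111.234234234234
After op 7 (delete): buffer="fkuqfffkkkuuu" (len 13), cursors c1@3 c2@13 c3@13 c4@13, authorship 111.234234234
Authorship (.=original, N=cursor N): 1 1 1 . 2 3 4 2 3 4 2 3 4
Index 10: author = 2

Answer: cursor 2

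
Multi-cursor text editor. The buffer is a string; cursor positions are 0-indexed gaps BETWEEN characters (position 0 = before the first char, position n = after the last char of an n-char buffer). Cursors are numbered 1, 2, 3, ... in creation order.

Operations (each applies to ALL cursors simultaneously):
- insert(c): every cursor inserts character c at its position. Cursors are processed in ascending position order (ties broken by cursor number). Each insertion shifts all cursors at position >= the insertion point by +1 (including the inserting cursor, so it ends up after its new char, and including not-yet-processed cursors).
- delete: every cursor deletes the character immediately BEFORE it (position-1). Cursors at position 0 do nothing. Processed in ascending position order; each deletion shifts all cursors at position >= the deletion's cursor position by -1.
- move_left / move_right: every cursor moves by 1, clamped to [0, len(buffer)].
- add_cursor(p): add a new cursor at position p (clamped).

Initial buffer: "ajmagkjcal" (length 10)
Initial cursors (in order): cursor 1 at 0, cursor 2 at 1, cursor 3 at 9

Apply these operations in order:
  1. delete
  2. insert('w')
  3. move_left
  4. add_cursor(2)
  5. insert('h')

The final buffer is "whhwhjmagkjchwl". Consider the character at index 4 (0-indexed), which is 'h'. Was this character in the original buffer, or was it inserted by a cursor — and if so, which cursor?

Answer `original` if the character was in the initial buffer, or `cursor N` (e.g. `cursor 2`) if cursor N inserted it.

Answer: cursor 4

Derivation:
After op 1 (delete): buffer="jmagkjcl" (len 8), cursors c1@0 c2@0 c3@7, authorship ........
After op 2 (insert('w')): buffer="wwjmagkjcwl" (len 11), cursors c1@2 c2@2 c3@10, authorship 12.......3.
After op 3 (move_left): buffer="wwjmagkjcwl" (len 11), cursors c1@1 c2@1 c3@9, authorship 12.......3.
After op 4 (add_cursor(2)): buffer="wwjmagkjcwl" (len 11), cursors c1@1 c2@1 c4@2 c3@9, authorship 12.......3.
After op 5 (insert('h')): buffer="whhwhjmagkjchwl" (len 15), cursors c1@3 c2@3 c4@5 c3@13, authorship 11224.......33.
Authorship (.=original, N=cursor N): 1 1 2 2 4 . . . . . . . 3 3 .
Index 4: author = 4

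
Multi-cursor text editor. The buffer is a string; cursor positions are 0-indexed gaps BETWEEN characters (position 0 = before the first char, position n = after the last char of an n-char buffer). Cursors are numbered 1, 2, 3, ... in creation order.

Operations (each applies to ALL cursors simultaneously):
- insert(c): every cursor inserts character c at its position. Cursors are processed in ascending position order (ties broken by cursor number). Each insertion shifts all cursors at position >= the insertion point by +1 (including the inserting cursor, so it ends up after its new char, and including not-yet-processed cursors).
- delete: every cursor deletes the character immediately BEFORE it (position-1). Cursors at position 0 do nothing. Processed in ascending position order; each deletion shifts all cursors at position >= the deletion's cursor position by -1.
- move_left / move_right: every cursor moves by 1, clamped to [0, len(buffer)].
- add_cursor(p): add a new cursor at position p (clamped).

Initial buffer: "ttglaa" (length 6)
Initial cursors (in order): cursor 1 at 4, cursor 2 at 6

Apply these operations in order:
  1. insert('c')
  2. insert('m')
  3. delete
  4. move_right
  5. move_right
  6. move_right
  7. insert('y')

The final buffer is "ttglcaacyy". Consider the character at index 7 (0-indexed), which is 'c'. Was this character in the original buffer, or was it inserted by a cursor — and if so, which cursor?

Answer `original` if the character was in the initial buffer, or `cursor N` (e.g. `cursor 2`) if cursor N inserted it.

After op 1 (insert('c')): buffer="ttglcaac" (len 8), cursors c1@5 c2@8, authorship ....1..2
After op 2 (insert('m')): buffer="ttglcmaacm" (len 10), cursors c1@6 c2@10, authorship ....11..22
After op 3 (delete): buffer="ttglcaac" (len 8), cursors c1@5 c2@8, authorship ....1..2
After op 4 (move_right): buffer="ttglcaac" (len 8), cursors c1@6 c2@8, authorship ....1..2
After op 5 (move_right): buffer="ttglcaac" (len 8), cursors c1@7 c2@8, authorship ....1..2
After op 6 (move_right): buffer="ttglcaac" (len 8), cursors c1@8 c2@8, authorship ....1..2
After op 7 (insert('y')): buffer="ttglcaacyy" (len 10), cursors c1@10 c2@10, authorship ....1..212
Authorship (.=original, N=cursor N): . . . . 1 . . 2 1 2
Index 7: author = 2

Answer: cursor 2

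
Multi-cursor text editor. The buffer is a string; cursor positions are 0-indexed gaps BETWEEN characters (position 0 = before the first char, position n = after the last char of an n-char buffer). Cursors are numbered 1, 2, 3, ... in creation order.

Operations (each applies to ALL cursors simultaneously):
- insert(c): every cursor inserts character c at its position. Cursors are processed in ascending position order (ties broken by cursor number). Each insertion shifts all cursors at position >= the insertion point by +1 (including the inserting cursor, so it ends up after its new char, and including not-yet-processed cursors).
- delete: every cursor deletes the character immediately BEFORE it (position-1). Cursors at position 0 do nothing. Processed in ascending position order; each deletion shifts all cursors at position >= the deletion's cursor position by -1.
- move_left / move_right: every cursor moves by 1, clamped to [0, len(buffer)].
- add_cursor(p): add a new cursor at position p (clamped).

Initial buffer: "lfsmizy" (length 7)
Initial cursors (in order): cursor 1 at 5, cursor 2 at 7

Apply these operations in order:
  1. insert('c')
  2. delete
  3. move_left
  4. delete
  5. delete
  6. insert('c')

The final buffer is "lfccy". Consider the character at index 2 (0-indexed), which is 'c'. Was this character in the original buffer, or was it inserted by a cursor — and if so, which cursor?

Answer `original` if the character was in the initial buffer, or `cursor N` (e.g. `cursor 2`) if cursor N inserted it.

After op 1 (insert('c')): buffer="lfsmiczyc" (len 9), cursors c1@6 c2@9, authorship .....1..2
After op 2 (delete): buffer="lfsmizy" (len 7), cursors c1@5 c2@7, authorship .......
After op 3 (move_left): buffer="lfsmizy" (len 7), cursors c1@4 c2@6, authorship .......
After op 4 (delete): buffer="lfsiy" (len 5), cursors c1@3 c2@4, authorship .....
After op 5 (delete): buffer="lfy" (len 3), cursors c1@2 c2@2, authorship ...
After op 6 (insert('c')): buffer="lfccy" (len 5), cursors c1@4 c2@4, authorship ..12.
Authorship (.=original, N=cursor N): . . 1 2 .
Index 2: author = 1

Answer: cursor 1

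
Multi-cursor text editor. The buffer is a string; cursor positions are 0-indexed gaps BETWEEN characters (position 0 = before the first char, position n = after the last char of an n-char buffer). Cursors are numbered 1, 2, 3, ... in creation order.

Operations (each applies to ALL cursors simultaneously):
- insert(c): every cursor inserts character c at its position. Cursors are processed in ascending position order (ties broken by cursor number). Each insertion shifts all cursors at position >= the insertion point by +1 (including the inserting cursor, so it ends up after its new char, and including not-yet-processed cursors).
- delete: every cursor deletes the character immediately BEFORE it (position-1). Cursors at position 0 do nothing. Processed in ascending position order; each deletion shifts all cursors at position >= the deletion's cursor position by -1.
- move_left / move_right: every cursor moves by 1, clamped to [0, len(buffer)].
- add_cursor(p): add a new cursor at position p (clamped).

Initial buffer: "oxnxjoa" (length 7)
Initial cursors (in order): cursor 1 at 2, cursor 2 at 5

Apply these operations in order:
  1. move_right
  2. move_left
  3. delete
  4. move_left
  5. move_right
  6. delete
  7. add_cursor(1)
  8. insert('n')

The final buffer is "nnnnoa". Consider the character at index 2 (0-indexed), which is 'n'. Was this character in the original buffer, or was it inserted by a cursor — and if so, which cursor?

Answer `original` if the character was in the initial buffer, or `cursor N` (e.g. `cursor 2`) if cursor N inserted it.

Answer: cursor 2

Derivation:
After op 1 (move_right): buffer="oxnxjoa" (len 7), cursors c1@3 c2@6, authorship .......
After op 2 (move_left): buffer="oxnxjoa" (len 7), cursors c1@2 c2@5, authorship .......
After op 3 (delete): buffer="onxoa" (len 5), cursors c1@1 c2@3, authorship .....
After op 4 (move_left): buffer="onxoa" (len 5), cursors c1@0 c2@2, authorship .....
After op 5 (move_right): buffer="onxoa" (len 5), cursors c1@1 c2@3, authorship .....
After op 6 (delete): buffer="noa" (len 3), cursors c1@0 c2@1, authorship ...
After op 7 (add_cursor(1)): buffer="noa" (len 3), cursors c1@0 c2@1 c3@1, authorship ...
After op 8 (insert('n')): buffer="nnnnoa" (len 6), cursors c1@1 c2@4 c3@4, authorship 1.23..
Authorship (.=original, N=cursor N): 1 . 2 3 . .
Index 2: author = 2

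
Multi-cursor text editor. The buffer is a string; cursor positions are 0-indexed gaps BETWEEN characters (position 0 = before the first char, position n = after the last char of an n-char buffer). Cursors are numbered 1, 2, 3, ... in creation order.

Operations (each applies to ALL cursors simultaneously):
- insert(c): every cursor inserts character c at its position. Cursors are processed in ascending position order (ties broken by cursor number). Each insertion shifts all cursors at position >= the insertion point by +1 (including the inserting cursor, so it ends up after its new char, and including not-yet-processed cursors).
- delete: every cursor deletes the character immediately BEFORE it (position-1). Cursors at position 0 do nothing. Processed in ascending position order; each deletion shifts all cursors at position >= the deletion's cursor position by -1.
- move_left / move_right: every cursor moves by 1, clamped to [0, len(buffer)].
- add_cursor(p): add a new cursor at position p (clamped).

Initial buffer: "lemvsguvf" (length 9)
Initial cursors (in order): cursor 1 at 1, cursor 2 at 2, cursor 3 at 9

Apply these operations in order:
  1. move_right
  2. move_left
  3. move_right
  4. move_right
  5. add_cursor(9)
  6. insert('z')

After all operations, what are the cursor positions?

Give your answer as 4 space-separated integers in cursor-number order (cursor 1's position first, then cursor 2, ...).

After op 1 (move_right): buffer="lemvsguvf" (len 9), cursors c1@2 c2@3 c3@9, authorship .........
After op 2 (move_left): buffer="lemvsguvf" (len 9), cursors c1@1 c2@2 c3@8, authorship .........
After op 3 (move_right): buffer="lemvsguvf" (len 9), cursors c1@2 c2@3 c3@9, authorship .........
After op 4 (move_right): buffer="lemvsguvf" (len 9), cursors c1@3 c2@4 c3@9, authorship .........
After op 5 (add_cursor(9)): buffer="lemvsguvf" (len 9), cursors c1@3 c2@4 c3@9 c4@9, authorship .........
After op 6 (insert('z')): buffer="lemzvzsguvfzz" (len 13), cursors c1@4 c2@6 c3@13 c4@13, authorship ...1.2.....34

Answer: 4 6 13 13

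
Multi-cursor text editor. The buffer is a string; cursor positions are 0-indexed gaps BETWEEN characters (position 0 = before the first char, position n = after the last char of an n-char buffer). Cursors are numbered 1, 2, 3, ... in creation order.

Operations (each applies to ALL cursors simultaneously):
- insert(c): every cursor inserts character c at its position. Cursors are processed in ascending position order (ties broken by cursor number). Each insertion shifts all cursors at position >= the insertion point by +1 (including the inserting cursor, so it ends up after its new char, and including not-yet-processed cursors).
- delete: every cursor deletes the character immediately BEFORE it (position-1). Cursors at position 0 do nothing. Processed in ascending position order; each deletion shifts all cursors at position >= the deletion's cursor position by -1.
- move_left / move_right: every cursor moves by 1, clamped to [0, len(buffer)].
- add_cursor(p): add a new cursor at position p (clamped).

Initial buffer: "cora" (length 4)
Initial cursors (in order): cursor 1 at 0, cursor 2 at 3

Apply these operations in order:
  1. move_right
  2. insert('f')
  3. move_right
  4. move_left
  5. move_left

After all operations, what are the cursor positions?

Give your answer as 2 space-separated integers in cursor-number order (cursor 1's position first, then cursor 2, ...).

After op 1 (move_right): buffer="cora" (len 4), cursors c1@1 c2@4, authorship ....
After op 2 (insert('f')): buffer="cforaf" (len 6), cursors c1@2 c2@6, authorship .1...2
After op 3 (move_right): buffer="cforaf" (len 6), cursors c1@3 c2@6, authorship .1...2
After op 4 (move_left): buffer="cforaf" (len 6), cursors c1@2 c2@5, authorship .1...2
After op 5 (move_left): buffer="cforaf" (len 6), cursors c1@1 c2@4, authorship .1...2

Answer: 1 4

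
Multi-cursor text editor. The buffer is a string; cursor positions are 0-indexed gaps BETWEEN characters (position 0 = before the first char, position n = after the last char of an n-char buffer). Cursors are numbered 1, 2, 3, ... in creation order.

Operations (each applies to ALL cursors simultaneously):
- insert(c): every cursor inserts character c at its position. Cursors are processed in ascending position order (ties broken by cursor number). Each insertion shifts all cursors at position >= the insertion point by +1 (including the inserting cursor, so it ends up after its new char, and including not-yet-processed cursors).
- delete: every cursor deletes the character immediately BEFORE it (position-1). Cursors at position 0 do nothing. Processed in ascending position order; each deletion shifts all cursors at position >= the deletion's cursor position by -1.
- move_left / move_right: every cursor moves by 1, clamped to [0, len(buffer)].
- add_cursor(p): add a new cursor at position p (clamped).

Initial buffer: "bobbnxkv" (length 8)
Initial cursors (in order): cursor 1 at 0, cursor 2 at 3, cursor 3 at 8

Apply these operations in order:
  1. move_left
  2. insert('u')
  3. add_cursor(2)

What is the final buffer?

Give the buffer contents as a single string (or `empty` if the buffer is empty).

After op 1 (move_left): buffer="bobbnxkv" (len 8), cursors c1@0 c2@2 c3@7, authorship ........
After op 2 (insert('u')): buffer="uboubbnxkuv" (len 11), cursors c1@1 c2@4 c3@10, authorship 1..2.....3.
After op 3 (add_cursor(2)): buffer="uboubbnxkuv" (len 11), cursors c1@1 c4@2 c2@4 c3@10, authorship 1..2.....3.

Answer: uboubbnxkuv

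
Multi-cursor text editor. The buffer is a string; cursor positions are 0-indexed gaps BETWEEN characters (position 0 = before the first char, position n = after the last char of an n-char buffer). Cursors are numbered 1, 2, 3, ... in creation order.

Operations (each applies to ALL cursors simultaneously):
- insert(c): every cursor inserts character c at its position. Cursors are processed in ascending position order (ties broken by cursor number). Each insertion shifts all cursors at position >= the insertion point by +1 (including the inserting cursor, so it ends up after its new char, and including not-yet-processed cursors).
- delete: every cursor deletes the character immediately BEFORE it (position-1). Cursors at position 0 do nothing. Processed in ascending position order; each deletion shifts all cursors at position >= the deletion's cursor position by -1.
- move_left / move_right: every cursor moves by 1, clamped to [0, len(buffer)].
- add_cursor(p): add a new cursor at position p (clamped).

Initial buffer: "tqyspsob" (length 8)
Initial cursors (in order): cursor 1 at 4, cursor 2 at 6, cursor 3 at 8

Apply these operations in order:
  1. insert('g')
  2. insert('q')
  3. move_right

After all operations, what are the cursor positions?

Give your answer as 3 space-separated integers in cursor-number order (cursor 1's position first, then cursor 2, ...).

After op 1 (insert('g')): buffer="tqysgpsgobg" (len 11), cursors c1@5 c2@8 c3@11, authorship ....1..2..3
After op 2 (insert('q')): buffer="tqysgqpsgqobgq" (len 14), cursors c1@6 c2@10 c3@14, authorship ....11..22..33
After op 3 (move_right): buffer="tqysgqpsgqobgq" (len 14), cursors c1@7 c2@11 c3@14, authorship ....11..22..33

Answer: 7 11 14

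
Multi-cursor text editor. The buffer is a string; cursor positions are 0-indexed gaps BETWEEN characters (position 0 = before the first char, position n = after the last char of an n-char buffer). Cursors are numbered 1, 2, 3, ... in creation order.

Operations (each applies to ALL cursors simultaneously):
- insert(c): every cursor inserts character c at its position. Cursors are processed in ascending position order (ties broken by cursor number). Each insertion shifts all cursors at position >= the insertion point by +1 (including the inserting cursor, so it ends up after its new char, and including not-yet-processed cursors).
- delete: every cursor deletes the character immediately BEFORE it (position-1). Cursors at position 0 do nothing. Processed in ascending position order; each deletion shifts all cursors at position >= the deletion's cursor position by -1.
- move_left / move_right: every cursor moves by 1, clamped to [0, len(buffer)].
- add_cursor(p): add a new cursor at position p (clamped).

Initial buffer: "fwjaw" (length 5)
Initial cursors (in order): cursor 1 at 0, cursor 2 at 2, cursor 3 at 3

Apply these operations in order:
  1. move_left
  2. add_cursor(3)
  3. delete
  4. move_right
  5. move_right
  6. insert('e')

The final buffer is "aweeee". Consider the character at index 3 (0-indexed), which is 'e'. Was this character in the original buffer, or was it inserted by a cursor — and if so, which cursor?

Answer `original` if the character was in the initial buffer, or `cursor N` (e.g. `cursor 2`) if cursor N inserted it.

After op 1 (move_left): buffer="fwjaw" (len 5), cursors c1@0 c2@1 c3@2, authorship .....
After op 2 (add_cursor(3)): buffer="fwjaw" (len 5), cursors c1@0 c2@1 c3@2 c4@3, authorship .....
After op 3 (delete): buffer="aw" (len 2), cursors c1@0 c2@0 c3@0 c4@0, authorship ..
After op 4 (move_right): buffer="aw" (len 2), cursors c1@1 c2@1 c3@1 c4@1, authorship ..
After op 5 (move_right): buffer="aw" (len 2), cursors c1@2 c2@2 c3@2 c4@2, authorship ..
After op 6 (insert('e')): buffer="aweeee" (len 6), cursors c1@6 c2@6 c3@6 c4@6, authorship ..1234
Authorship (.=original, N=cursor N): . . 1 2 3 4
Index 3: author = 2

Answer: cursor 2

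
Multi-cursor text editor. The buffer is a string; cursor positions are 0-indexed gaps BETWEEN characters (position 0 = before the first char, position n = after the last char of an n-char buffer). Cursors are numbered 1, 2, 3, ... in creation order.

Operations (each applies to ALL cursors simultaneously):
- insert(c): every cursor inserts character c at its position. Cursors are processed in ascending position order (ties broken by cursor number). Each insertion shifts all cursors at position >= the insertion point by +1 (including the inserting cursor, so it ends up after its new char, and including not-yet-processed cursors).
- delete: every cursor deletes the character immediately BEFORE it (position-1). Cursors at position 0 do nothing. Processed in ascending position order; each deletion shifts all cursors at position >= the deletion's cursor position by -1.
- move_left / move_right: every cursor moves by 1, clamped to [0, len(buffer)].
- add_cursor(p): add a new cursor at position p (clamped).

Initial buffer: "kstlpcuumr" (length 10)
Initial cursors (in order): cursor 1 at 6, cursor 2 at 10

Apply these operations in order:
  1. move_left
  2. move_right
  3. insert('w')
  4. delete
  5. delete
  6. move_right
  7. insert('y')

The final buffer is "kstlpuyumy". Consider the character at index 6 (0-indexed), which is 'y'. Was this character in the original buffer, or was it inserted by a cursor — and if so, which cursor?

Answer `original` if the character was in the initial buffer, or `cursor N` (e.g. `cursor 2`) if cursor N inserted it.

After op 1 (move_left): buffer="kstlpcuumr" (len 10), cursors c1@5 c2@9, authorship ..........
After op 2 (move_right): buffer="kstlpcuumr" (len 10), cursors c1@6 c2@10, authorship ..........
After op 3 (insert('w')): buffer="kstlpcwuumrw" (len 12), cursors c1@7 c2@12, authorship ......1....2
After op 4 (delete): buffer="kstlpcuumr" (len 10), cursors c1@6 c2@10, authorship ..........
After op 5 (delete): buffer="kstlpuum" (len 8), cursors c1@5 c2@8, authorship ........
After op 6 (move_right): buffer="kstlpuum" (len 8), cursors c1@6 c2@8, authorship ........
After op 7 (insert('y')): buffer="kstlpuyumy" (len 10), cursors c1@7 c2@10, authorship ......1..2
Authorship (.=original, N=cursor N): . . . . . . 1 . . 2
Index 6: author = 1

Answer: cursor 1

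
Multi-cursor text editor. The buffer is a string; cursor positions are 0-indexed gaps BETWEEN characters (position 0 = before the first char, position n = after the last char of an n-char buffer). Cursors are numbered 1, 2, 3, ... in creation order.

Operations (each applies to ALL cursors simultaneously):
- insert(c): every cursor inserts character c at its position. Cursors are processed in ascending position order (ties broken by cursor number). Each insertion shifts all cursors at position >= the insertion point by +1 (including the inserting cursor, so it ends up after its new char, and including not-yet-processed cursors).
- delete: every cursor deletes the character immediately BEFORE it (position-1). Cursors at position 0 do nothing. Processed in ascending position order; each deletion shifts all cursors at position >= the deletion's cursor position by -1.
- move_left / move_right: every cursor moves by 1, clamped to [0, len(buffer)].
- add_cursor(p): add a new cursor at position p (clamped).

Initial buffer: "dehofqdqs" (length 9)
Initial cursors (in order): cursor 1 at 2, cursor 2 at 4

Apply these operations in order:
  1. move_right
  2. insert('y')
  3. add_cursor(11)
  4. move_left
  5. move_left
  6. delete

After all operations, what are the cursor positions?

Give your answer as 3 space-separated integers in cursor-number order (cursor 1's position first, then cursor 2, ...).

After op 1 (move_right): buffer="dehofqdqs" (len 9), cursors c1@3 c2@5, authorship .........
After op 2 (insert('y')): buffer="dehyofyqdqs" (len 11), cursors c1@4 c2@7, authorship ...1..2....
After op 3 (add_cursor(11)): buffer="dehyofyqdqs" (len 11), cursors c1@4 c2@7 c3@11, authorship ...1..2....
After op 4 (move_left): buffer="dehyofyqdqs" (len 11), cursors c1@3 c2@6 c3@10, authorship ...1..2....
After op 5 (move_left): buffer="dehyofyqdqs" (len 11), cursors c1@2 c2@5 c3@9, authorship ...1..2....
After op 6 (delete): buffer="dhyfyqqs" (len 8), cursors c1@1 c2@3 c3@6, authorship ..1.2...

Answer: 1 3 6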